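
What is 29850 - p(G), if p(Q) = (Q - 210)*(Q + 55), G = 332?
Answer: -17364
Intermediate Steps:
p(Q) = (-210 + Q)*(55 + Q)
29850 - p(G) = 29850 - (-11550 + 332² - 155*332) = 29850 - (-11550 + 110224 - 51460) = 29850 - 1*47214 = 29850 - 47214 = -17364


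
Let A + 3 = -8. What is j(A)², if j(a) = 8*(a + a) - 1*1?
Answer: 31329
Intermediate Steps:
A = -11 (A = -3 - 8 = -11)
j(a) = -1 + 16*a (j(a) = 8*(2*a) - 1 = 16*a - 1 = -1 + 16*a)
j(A)² = (-1 + 16*(-11))² = (-1 - 176)² = (-177)² = 31329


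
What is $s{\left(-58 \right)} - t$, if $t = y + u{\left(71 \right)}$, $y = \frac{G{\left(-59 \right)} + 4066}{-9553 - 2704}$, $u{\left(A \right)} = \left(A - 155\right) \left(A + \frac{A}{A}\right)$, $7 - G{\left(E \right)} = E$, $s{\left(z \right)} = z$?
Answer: $\frac{73423562}{12257} \approx 5990.3$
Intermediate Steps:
$G{\left(E \right)} = 7 - E$
$u{\left(A \right)} = \left(1 + A\right) \left(-155 + A\right)$ ($u{\left(A \right)} = \left(-155 + A\right) \left(A + 1\right) = \left(-155 + A\right) \left(1 + A\right) = \left(1 + A\right) \left(-155 + A\right)$)
$y = - \frac{4132}{12257}$ ($y = \frac{\left(7 - -59\right) + 4066}{-9553 - 2704} = \frac{\left(7 + 59\right) + 4066}{-12257} = \left(66 + 4066\right) \left(- \frac{1}{12257}\right) = 4132 \left(- \frac{1}{12257}\right) = - \frac{4132}{12257} \approx -0.33711$)
$t = - \frac{74134468}{12257}$ ($t = - \frac{4132}{12257} - \left(11089 - 5041\right) = - \frac{4132}{12257} - 6048 = - \frac{74134468}{12257} \approx -6048.3$)
$s{\left(-58 \right)} - t = -58 - - \frac{74134468}{12257} = -58 + \frac{74134468}{12257} = \frac{73423562}{12257}$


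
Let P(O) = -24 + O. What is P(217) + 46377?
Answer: 46570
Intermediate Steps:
P(217) + 46377 = (-24 + 217) + 46377 = 193 + 46377 = 46570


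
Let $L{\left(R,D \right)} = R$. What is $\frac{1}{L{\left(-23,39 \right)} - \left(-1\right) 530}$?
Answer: $\frac{1}{507} \approx 0.0019724$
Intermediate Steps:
$\frac{1}{L{\left(-23,39 \right)} - \left(-1\right) 530} = \frac{1}{-23 - \left(-1\right) 530} = \frac{1}{-23 - -530} = \frac{1}{-23 + 530} = \frac{1}{507}$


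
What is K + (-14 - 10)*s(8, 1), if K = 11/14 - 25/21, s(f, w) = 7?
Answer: -7073/42 ≈ -168.40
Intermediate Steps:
K = -17/42 (K = 11*(1/14) - 25*1/21 = 11/14 - 25/21 = -17/42 ≈ -0.40476)
K + (-14 - 10)*s(8, 1) = -17/42 + (-14 - 10)*7 = -17/42 - 24*7 = -17/42 - 168 = -7073/42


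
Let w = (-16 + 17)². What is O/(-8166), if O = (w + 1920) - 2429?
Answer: 254/4083 ≈ 0.062209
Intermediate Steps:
w = 1 (w = 1² = 1)
O = -508 (O = (1 + 1920) - 2429 = 1921 - 2429 = -508)
O/(-8166) = -508/(-8166) = -508*(-1/8166) = 254/4083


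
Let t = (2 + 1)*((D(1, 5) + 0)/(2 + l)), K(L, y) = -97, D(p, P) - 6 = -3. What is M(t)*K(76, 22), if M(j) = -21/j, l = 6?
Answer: 5432/3 ≈ 1810.7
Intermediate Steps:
D(p, P) = 3 (D(p, P) = 6 - 3 = 3)
t = 9/8 (t = (2 + 1)*((3 + 0)/(2 + 6)) = 3*(3/8) = 9/8 ≈ 1.1250)
M(t)*K(76, 22) = -21/9/8*(-97) = -21*8/9*(-97) = -56/3*(-97) = 5432/3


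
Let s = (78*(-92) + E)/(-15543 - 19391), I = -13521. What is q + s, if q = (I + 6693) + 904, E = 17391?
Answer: -206959231/34934 ≈ -5924.3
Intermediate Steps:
s = -10215/34934 (s = (78*(-92) + 17391)/(-15543 - 19391) = (-7176 + 17391)/(-34934) = 10215*(-1/34934) = -10215/34934 ≈ -0.29241)
q = -5924 (q = (-13521 + 6693) + 904 = -6828 + 904 = -5924)
q + s = -5924 - 10215/34934 = -206959231/34934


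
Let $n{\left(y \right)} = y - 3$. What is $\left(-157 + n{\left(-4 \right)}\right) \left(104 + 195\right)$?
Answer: $-49036$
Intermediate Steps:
$n{\left(y \right)} = -3 + y$ ($n{\left(y \right)} = y - 3 = -3 + y$)
$\left(-157 + n{\left(-4 \right)}\right) \left(104 + 195\right) = \left(-157 - 7\right) \left(104 + 195\right) = \left(-157 - 7\right) 299 = \left(-164\right) 299 = -49036$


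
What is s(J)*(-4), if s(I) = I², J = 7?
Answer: -196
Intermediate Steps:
s(J)*(-4) = 7²*(-4) = 49*(-4) = -196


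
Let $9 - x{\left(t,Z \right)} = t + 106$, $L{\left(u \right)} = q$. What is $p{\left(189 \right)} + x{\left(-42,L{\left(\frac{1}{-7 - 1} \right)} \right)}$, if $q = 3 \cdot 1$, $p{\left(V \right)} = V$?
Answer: $134$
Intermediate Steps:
$q = 3$
$L{\left(u \right)} = 3$
$x{\left(t,Z \right)} = -97 - t$ ($x{\left(t,Z \right)} = 9 - \left(t + 106\right) = 9 - \left(106 + t\right) = -97 - t$)
$p{\left(189 \right)} + x{\left(-42,L{\left(\frac{1}{-7 - 1} \right)} \right)} = 189 - 55 = 134$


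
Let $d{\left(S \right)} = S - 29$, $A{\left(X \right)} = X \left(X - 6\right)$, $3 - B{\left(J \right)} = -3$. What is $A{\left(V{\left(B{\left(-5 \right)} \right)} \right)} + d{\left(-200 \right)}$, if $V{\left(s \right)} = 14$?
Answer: $-117$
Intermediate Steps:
$B{\left(J \right)} = 6$ ($B{\left(J \right)} = 3 - -3 = 3 + 3 = 6$)
$A{\left(X \right)} = X \left(-6 + X\right)$
$d{\left(S \right)} = -29 + S$ ($d{\left(S \right)} = S - 29 = -29 + S$)
$A{\left(V{\left(B{\left(-5 \right)} \right)} \right)} + d{\left(-200 \right)} = 14 \left(-6 + 14\right) - 229 = 14 \cdot 8 - 229 = 112 - 229 = -117$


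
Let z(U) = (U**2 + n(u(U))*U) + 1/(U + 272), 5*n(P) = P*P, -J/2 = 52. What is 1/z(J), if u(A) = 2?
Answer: 840/9015557 ≈ 9.3172e-5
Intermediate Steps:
J = -104 (J = -2*52 = -104)
n(P) = P**2/5 (n(P) = (P*P)/5 = P**2/5)
z(U) = U**2 + 1/(272 + U) + 4*U/5 (z(U) = (U**2 + ((1/5)*2**2)*U) + 1/(U + 272) = (U**2 + ((1/5)*4)*U) + 1/(272 + U) = (U**2 + 4*U/5) + 1/(272 + U) = U**2 + 1/(272 + U) + 4*U/5)
1/z(J) = 1/((5 + 5*(-104)**3 + 1088*(-104) + 1364*(-104)**2)/(5*(272 - 104))) = 1/((1/5)*(5 + 5*(-1124864) - 113152 + 1364*10816)/168) = 1/((1/5)*(1/168)*(5 - 5624320 - 113152 + 14753024)) = 1/((1/5)*(1/168)*9015557) = 1/(9015557/840) = 840/9015557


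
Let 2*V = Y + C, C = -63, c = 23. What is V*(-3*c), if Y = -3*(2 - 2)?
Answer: 4347/2 ≈ 2173.5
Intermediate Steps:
Y = 0 (Y = -3*0 = 0)
V = -63/2 (V = (0 - 63)/2 = (½)*(-63) = -63/2 ≈ -31.500)
V*(-3*c) = -(-189)*23/2 = -63/2*(-69) = 4347/2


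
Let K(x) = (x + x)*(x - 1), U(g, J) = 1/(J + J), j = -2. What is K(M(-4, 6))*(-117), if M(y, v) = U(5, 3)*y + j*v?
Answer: -40508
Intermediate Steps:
U(g, J) = 1/(2*J)
M(y, v) = -2*v + y/6 (M(y, v) = ((½)/3)*y - 2*v = ((½)*(⅓))*y - 2*v = y/6 - 2*v = -2*v + y/6)
K(x) = 2*x*(-1 + x) (K(x) = (2*x)*(-1 + x) = 2*x*(-1 + x))
K(M(-4, 6))*(-117) = (2*(-2*6 + (⅙)*(-4))*(-1 + (-2*6 + (⅙)*(-4))))*(-117) = (2*(-12 - ⅔)*(-1 + (-12 - ⅔)))*(-117) = (2*(-38/3)*(-1 - 38/3))*(-117) = (2*(-38/3)*(-41/3))*(-117) = (3116/9)*(-117) = -40508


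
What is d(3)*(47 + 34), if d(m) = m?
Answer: 243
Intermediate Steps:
d(3)*(47 + 34) = 3*(47 + 34) = 3*81 = 243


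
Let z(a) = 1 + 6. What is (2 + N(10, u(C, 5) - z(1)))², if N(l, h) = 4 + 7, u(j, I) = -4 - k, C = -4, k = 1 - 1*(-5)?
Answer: 169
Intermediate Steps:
z(a) = 7
k = 6 (k = 1 + 5 = 6)
u(j, I) = -10 (u(j, I) = -4 - 1*6 = -4 - 6 = -10)
N(l, h) = 11
(2 + N(10, u(C, 5) - z(1)))² = (2 + 11)² = 13² = 169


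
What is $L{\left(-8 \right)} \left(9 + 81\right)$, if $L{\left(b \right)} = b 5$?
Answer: $-3600$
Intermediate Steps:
$L{\left(b \right)} = 5 b$
$L{\left(-8 \right)} \left(9 + 81\right) = 5 \left(-8\right) \left(9 + 81\right) = \left(-40\right) 90 = -3600$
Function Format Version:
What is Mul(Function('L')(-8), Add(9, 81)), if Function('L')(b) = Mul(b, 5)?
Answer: -3600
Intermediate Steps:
Function('L')(b) = Mul(5, b)
Mul(Function('L')(-8), Add(9, 81)) = Mul(Mul(5, -8), Add(9, 81)) = Mul(-40, 90) = -3600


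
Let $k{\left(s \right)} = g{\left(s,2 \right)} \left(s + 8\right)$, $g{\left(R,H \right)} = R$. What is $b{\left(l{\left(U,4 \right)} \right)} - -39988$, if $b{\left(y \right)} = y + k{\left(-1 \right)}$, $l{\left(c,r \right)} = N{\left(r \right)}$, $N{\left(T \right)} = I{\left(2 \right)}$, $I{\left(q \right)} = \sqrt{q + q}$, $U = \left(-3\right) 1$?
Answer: $39983$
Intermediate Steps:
$U = -3$
$I{\left(q \right)} = \sqrt{2} \sqrt{q}$ ($I{\left(q \right)} = \sqrt{2 q} = \sqrt{2} \sqrt{q}$)
$N{\left(T \right)} = 2$ ($N{\left(T \right)} = \sqrt{2} \sqrt{2} = 2$)
$k{\left(s \right)} = s \left(8 + s\right)$ ($k{\left(s \right)} = s \left(s + 8\right) = s \left(8 + s\right)$)
$l{\left(c,r \right)} = 2$
$b{\left(y \right)} = -7 + y$ ($b{\left(y \right)} = y - \left(8 - 1\right) = y - 7 = -7 + y$)
$b{\left(l{\left(U,4 \right)} \right)} - -39988 = \left(-7 + 2\right) - -39988 = -5 + 39988 = 39983$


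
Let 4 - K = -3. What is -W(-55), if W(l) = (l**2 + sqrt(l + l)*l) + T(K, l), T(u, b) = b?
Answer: -2970 + 55*I*sqrt(110) ≈ -2970.0 + 576.84*I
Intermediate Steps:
K = 7 (K = 4 - 1*(-3) = 4 + 3 = 7)
W(l) = l + l**2 + sqrt(2)*l**(3/2) (W(l) = (l**2 + sqrt(l + l)*l) + l = (l**2 + sqrt(2*l)*l) + l = (l**2 + (sqrt(2)*sqrt(l))*l) + l = (l**2 + sqrt(2)*l**(3/2)) + l = l + l**2 + sqrt(2)*l**(3/2))
-W(-55) = -(-55 + (-55)**2 + sqrt(2)*(-55)**(3/2)) = -(-55 + 3025 + sqrt(2)*(-55*I*sqrt(55))) = -(-55 + 3025 - 55*I*sqrt(110)) = -(2970 - 55*I*sqrt(110)) = -2970 + 55*I*sqrt(110)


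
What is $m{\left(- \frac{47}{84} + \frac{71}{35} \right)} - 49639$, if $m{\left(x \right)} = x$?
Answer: $- \frac{20847763}{420} \approx -49638.0$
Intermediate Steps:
$m{\left(- \frac{47}{84} + \frac{71}{35} \right)} - 49639 = \left(- \frac{47}{84} + \frac{71}{35}\right) - 49639 = \frac{617}{420} - 49639 = - \frac{20847763}{420}$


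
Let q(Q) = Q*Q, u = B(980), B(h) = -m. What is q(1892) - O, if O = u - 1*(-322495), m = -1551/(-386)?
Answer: 1257268785/386 ≈ 3.2572e+6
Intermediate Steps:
m = 1551/386 (m = -1551*(-1/386) = 1551/386 ≈ 4.0181)
B(h) = -1551/386 (B(h) = -1*1551/386 = -1551/386)
u = -1551/386 ≈ -4.0181
O = 124481519/386 (O = -1551/386 - 1*(-322495) = -1551/386 + 322495 = 124481519/386 ≈ 3.2249e+5)
q(Q) = Q**2
q(1892) - O = 1892**2 - 1*124481519/386 = 3579664 - 124481519/386 = 1257268785/386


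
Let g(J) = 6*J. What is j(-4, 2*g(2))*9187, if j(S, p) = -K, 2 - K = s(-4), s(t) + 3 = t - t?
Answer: -45935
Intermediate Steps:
s(t) = -3 (s(t) = -3 + (t - t) = -3 + 0 = -3)
K = 5 (K = 2 - 1*(-3) = 2 + 3 = 5)
j(S, p) = -5 (j(S, p) = -1*5 = -5)
j(-4, 2*g(2))*9187 = -5*9187 = -45935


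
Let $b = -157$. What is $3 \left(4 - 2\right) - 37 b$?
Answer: $5815$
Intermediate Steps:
$3 \left(4 - 2\right) - 37 b = 3 \left(4 - 2\right) - -5809 = 3 \cdot 2 + 5809 = 6 + 5809 = 5815$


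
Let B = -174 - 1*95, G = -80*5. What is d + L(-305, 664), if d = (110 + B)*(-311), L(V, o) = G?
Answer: 49049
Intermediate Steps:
G = -400
L(V, o) = -400
B = -269 (B = -174 - 95 = -269)
d = 49449 (d = (110 - 269)*(-311) = -159*(-311) = 49449)
d + L(-305, 664) = 49449 - 400 = 49049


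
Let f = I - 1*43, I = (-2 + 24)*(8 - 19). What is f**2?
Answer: 81225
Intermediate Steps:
I = -242 (I = 22*(-11) = -242)
f = -285 (f = -242 - 1*43 = -242 - 43 = -285)
f**2 = (-285)**2 = 81225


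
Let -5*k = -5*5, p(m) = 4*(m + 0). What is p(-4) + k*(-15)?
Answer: -91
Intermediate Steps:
p(m) = 4*m
k = 5 (k = -(-1)*5 = -⅕*(-25) = 5)
p(-4) + k*(-15) = 4*(-4) + 5*(-15) = -16 - 75 = -91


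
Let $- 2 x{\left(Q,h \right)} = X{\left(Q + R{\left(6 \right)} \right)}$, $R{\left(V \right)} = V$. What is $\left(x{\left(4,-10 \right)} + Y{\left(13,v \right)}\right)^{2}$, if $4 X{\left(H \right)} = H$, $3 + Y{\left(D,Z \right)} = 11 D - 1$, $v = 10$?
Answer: $\frac{303601}{16} \approx 18975.0$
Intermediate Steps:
$Y{\left(D,Z \right)} = -4 + 11 D$ ($Y{\left(D,Z \right)} = -3 + \left(11 D - 1\right) = -3 + \left(-1 + 11 D\right) = -4 + 11 D$)
$X{\left(H \right)} = \frac{H}{4}$
$x{\left(Q,h \right)} = - \frac{3}{4} - \frac{Q}{8}$ ($x{\left(Q,h \right)} = - \frac{\frac{1}{4} \left(Q + 6\right)}{2} = - \frac{\frac{1}{4} \left(6 + Q\right)}{2} = - \frac{\frac{3}{2} + \frac{Q}{4}}{2} = - \frac{3}{4} - \frac{Q}{8}$)
$\left(x{\left(4,-10 \right)} + Y{\left(13,v \right)}\right)^{2} = \left(\left(- \frac{3}{4} - \frac{1}{2}\right) + \left(-4 + 11 \cdot 13\right)\right)^{2} = \left(\left(- \frac{3}{4} - \frac{1}{2}\right) + \left(-4 + 143\right)\right)^{2} = \left(- \frac{5}{4} + 139\right)^{2} = \left(\frac{551}{4}\right)^{2} = \frac{303601}{16}$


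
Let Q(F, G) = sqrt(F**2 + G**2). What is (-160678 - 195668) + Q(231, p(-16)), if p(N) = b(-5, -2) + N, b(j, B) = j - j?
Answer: -356346 + sqrt(53617) ≈ -3.5611e+5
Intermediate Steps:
b(j, B) = 0
p(N) = N (p(N) = 0 + N = N)
(-160678 - 195668) + Q(231, p(-16)) = (-160678 - 195668) + sqrt(231**2 + (-16)**2) = -356346 + sqrt(53361 + 256) = -356346 + sqrt(53617)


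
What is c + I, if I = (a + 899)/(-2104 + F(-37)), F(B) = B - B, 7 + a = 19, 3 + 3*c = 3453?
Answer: 2418689/2104 ≈ 1149.6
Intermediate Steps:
c = 1150 (c = -1 + (⅓)*3453 = -1 + 1151 = 1150)
a = 12 (a = -7 + 19 = 12)
F(B) = 0
I = -911/2104 (I = (12 + 899)/(-2104 + 0) = 911/(-2104) = 911*(-1/2104) = -911/2104 ≈ -0.43298)
c + I = 1150 - 911/2104 = 2418689/2104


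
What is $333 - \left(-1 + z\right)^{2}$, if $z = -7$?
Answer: $269$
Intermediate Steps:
$333 - \left(-1 + z\right)^{2} = 333 - \left(-1 - 7\right)^{2} = 333 - \left(-8\right)^{2} = 333 - 64 = 269$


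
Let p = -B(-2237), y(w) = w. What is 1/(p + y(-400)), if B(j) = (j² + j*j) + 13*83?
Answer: -1/10009817 ≈ -9.9902e-8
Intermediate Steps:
B(j) = 1079 + 2*j² (B(j) = (j² + j²) + 1079 = 2*j² + 1079 = 1079 + 2*j²)
p = -10009417 (p = -(1079 + 2*(-2237)²) = -(1079 + 2*5004169) = -(1079 + 10008338) = -1*10009417 = -10009417)
1/(p + y(-400)) = 1/(-10009417 - 400) = 1/(-10009817) = -1/10009817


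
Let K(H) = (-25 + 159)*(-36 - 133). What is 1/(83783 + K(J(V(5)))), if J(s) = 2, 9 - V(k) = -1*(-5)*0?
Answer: 1/61137 ≈ 1.6357e-5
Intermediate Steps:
V(k) = 9 (V(k) = 9 - (-1*(-5))*0 = 9 - 5*0 = 9 - 1*0 = 9 + 0 = 9)
K(H) = -22646 (K(H) = 134*(-169) = -22646)
1/(83783 + K(J(V(5)))) = 1/(83783 - 22646) = 1/61137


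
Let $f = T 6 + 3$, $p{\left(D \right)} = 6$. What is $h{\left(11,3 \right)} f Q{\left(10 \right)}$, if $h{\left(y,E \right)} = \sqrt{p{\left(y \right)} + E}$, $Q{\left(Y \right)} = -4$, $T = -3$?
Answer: $180$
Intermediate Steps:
$h{\left(y,E \right)} = \sqrt{6 + E}$
$f = -15$ ($f = \left(-3\right) 6 + 3 = -18 + 3 = -15$)
$h{\left(11,3 \right)} f Q{\left(10 \right)} = \sqrt{6 + 3} \left(-15\right) \left(-4\right) = \sqrt{9} \left(-15\right) \left(-4\right) = 3 \left(-15\right) \left(-4\right) = \left(-45\right) \left(-4\right) = 180$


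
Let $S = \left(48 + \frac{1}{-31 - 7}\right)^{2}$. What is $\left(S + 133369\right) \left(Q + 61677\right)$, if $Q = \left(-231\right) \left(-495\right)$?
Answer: $\frac{17242073509815}{722} \approx 2.3881 \cdot 10^{10}$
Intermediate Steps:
$Q = 114345$
$S = \frac{3323329}{1444}$ ($S = \left(48 + \frac{1}{-38}\right)^{2} = \left(48 - \frac{1}{38}\right)^{2} = \left(\frac{1823}{38}\right)^{2} = \frac{3323329}{1444} \approx 2301.5$)
$\left(S + 133369\right) \left(Q + 61677\right) = \left(\frac{3323329}{1444} + 133369\right) \left(114345 + 61677\right) = \frac{195908165}{1444} \cdot 176022 = \frac{17242073509815}{722}$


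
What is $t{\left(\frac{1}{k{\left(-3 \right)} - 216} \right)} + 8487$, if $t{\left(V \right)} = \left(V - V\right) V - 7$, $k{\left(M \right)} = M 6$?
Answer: $8480$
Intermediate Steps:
$k{\left(M \right)} = 6 M$
$t{\left(V \right)} = -7$ ($t{\left(V \right)} = 0 V - 7 = 0 - 7 = -7$)
$t{\left(\frac{1}{k{\left(-3 \right)} - 216} \right)} + 8487 = -7 + 8487 = 8480$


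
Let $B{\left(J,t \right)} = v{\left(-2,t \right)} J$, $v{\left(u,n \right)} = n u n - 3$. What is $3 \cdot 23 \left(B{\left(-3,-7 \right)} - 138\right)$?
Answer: $11385$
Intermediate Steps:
$v{\left(u,n \right)} = -3 + u n^{2}$ ($v{\left(u,n \right)} = u n^{2} - 3 = -3 + u n^{2}$)
$B{\left(J,t \right)} = J \left(-3 - 2 t^{2}\right)$ ($B{\left(J,t \right)} = \left(-3 - 2 t^{2}\right) J = J \left(-3 - 2 t^{2}\right)$)
$3 \cdot 23 \left(B{\left(-3,-7 \right)} - 138\right) = 3 \cdot 23 \left(\left(-1\right) \left(-3\right) \left(3 + 2 \left(-7\right)^{2}\right) - 138\right) = 69 \left(\left(-1\right) \left(-3\right) \left(3 + 2 \cdot 49\right) - 138\right) = 69 \left(\left(-1\right) \left(-3\right) \left(3 + 98\right) - 138\right) = 69 \left(\left(-1\right) \left(-3\right) 101 - 138\right) = 69 \left(303 - 138\right) = 69 \cdot 165 = 11385$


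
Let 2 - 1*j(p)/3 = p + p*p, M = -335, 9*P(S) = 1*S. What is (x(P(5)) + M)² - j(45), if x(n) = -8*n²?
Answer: 787906669/6561 ≈ 1.2009e+5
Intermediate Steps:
P(S) = S/9 (P(S) = (1*S)/9 = S/9)
j(p) = 6 - 3*p - 3*p² (j(p) = 6 - 3*(p + p*p) = 6 - 3*(p + p²) = 6 + (-3*p - 3*p²) = 6 - 3*p - 3*p²)
(x(P(5)) + M)² - j(45) = (-8*((⅑)*5)² - 335)² - (6 - 3*45 - 3*45²) = (-8*(5/9)² - 335)² - (6 - 135 - 3*2025) = (-8*25/81 - 335)² - (6 - 135 - 6075) = (-200/81 - 335)² - 1*(-6204) = (-27335/81)² + 6204 = 747202225/6561 + 6204 = 787906669/6561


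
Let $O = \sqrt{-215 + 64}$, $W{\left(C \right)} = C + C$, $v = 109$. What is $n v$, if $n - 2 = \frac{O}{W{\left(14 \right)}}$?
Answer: $218 + \frac{109 i \sqrt{151}}{28} \approx 218.0 + 47.836 i$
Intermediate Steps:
$W{\left(C \right)} = 2 C$
$O = i \sqrt{151}$ ($O = \sqrt{-151} = i \sqrt{151} \approx 12.288 i$)
$n = 2 + \frac{i \sqrt{151}}{28}$ ($n = 2 + \frac{i \sqrt{151}}{2 \cdot 14} = 2 + \frac{i \sqrt{151}}{28} \approx 2.0 + 0.43886 i$)
$n v = \left(2 + \frac{i \sqrt{151}}{28}\right) 109 = 218 + \frac{109 i \sqrt{151}}{28}$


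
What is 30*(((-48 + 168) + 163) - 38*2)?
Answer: 6210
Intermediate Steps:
30*(((-48 + 168) + 163) - 38*2) = 30*((120 + 163) - 76) = 30*(283 - 76) = 30*207 = 6210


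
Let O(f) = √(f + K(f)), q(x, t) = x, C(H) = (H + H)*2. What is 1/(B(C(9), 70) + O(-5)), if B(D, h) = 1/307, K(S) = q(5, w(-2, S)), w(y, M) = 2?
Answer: 307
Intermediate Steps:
C(H) = 4*H (C(H) = (2*H)*2 = 4*H)
K(S) = 5
B(D, h) = 1/307
O(f) = √(5 + f) (O(f) = √(f + 5) = √(5 + f))
1/(B(C(9), 70) + O(-5)) = 1/(1/307 + √(5 - 5)) = 1/(1/307 + √0) = 1/(1/307 + 0) = 1/(1/307) = 307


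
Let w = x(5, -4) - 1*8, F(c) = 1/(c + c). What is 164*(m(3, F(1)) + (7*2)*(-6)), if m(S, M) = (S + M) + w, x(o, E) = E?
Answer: -15170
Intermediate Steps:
F(c) = 1/(2*c)
w = -12 (w = -4 - 1*8 = -4 - 8 = -12)
m(S, M) = -12 + M + S (m(S, M) = (S + M) - 12 = (M + S) - 12 = -12 + M + S)
164*(m(3, F(1)) + (7*2)*(-6)) = 164*((-12 + (½)/1 + 3) + (7*2)*(-6)) = 164*((-12 + (½)*1 + 3) + 14*(-6)) = 164*((-12 + ½ + 3) - 84) = 164*(-17/2 - 84) = 164*(-185/2) = -15170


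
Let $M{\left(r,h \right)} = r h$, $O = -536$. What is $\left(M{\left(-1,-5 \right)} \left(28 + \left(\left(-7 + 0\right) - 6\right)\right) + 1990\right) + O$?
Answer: $1529$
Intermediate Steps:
$M{\left(r,h \right)} = h r$
$\left(M{\left(-1,-5 \right)} \left(28 + \left(\left(-7 + 0\right) - 6\right)\right) + 1990\right) + O = \left(\left(-5\right) \left(-1\right) \left(28 + \left(\left(-7 + 0\right) - 6\right)\right) + 1990\right) - 536 = \left(5 \left(28 - 13\right) + 1990\right) - 536 = \left(5 \cdot 15 + 1990\right) - 536 = \left(75 + 1990\right) - 536 = 2065 - 536 = 1529$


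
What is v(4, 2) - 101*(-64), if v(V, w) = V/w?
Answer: 6466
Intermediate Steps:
v(4, 2) - 101*(-64) = 4/2 - 101*(-64) = 4*(½) + 6464 = 2 + 6464 = 6466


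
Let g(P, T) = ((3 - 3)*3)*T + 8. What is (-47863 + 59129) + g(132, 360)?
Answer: 11274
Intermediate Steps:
g(P, T) = 8 (g(P, T) = (0*3)*T + 8 = 0*T + 8 = 0 + 8 = 8)
(-47863 + 59129) + g(132, 360) = (-47863 + 59129) + 8 = 11266 + 8 = 11274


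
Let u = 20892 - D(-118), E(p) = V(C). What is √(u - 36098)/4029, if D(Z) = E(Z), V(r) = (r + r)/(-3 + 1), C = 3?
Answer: I*√15203/4029 ≈ 0.030603*I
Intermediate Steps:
V(r) = -r (V(r) = (2*r)/(-2) = (2*r)*(-½) = -r)
E(p) = -3 (E(p) = -1*3 = -3)
D(Z) = -3
u = 20895 (u = 20892 - 1*(-3) = 20892 + 3 = 20895)
√(u - 36098)/4029 = √(20895 - 36098)/4029 = √(-15203)*(1/4029) = (I*√15203)*(1/4029) = I*√15203/4029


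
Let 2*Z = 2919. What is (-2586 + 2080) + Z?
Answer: 1907/2 ≈ 953.50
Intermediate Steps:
Z = 2919/2 (Z = (½)*2919 = 2919/2 ≈ 1459.5)
(-2586 + 2080) + Z = (-2586 + 2080) + 2919/2 = -506 + 2919/2 = 1907/2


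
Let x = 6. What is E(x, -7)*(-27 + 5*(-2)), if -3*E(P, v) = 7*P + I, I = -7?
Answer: 1295/3 ≈ 431.67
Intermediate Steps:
E(P, v) = 7/3 - 7*P/3 (E(P, v) = -(7*P - 7)/3 = -(-7 + 7*P)/3 = 7/3 - 7*P/3)
E(x, -7)*(-27 + 5*(-2)) = (7/3 - 7/3*6)*(-27 + 5*(-2)) = (7/3 - 14)*(-27 - 10) = -35/3*(-37) = 1295/3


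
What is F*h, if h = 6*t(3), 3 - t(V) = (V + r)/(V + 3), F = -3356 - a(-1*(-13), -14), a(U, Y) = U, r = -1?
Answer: -53904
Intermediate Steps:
F = -3369 (F = -3356 - (-1)*(-13) = -3356 - 1*13 = -3356 - 13 = -3369)
t(V) = 3 - (-1 + V)/(3 + V) (t(V) = 3 - (V - 1)/(V + 3) = 3 - (-1 + V)/(3 + V))
h = 16 (h = 6*(2*(5 + 3)/(3 + 3)) = 6*(2*8/6) = 6*(2*(1/6)*8) = 6*(8/3) = 16)
F*h = -3369*16 = -53904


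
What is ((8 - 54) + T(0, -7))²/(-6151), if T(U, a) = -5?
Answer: -2601/6151 ≈ -0.42286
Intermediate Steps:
((8 - 54) + T(0, -7))²/(-6151) = ((8 - 54) - 5)²/(-6151) = (-46 - 5)²*(-1/6151) = (-51)²*(-1/6151) = 2601*(-1/6151) = -2601/6151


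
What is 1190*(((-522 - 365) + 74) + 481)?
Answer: -395080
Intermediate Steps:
1190*(((-522 - 365) + 74) + 481) = 1190*((-887 + 74) + 481) = 1190*(-813 + 481) = 1190*(-332) = -395080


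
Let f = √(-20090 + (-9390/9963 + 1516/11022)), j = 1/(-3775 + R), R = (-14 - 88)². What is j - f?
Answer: 1/6629 - I*√9231417273737978/677853 ≈ 0.00015085 - 141.74*I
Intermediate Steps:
R = 10404 (R = (-102)² = 10404)
j = 1/6629 (j = 1/(-3775 + 10404) = 1/6629 ≈ 0.00015085)
f = I*√9231417273737978/677853 (f = √(-20090 + (-9390*1/9963 + 1516*(1/11022))) = √(-20090 + (-3130/3321 + 758/5511)) = √(-20090 - 4910704/6100677) = √(-122567511634/6100677) = I*√9231417273737978/677853 ≈ 141.74*I)
j - f = 1/6629 - I*√9231417273737978/677853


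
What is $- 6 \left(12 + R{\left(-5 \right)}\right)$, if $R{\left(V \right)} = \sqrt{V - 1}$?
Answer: $-72 - 6 i \sqrt{6} \approx -72.0 - 14.697 i$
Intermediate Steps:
$R{\left(V \right)} = \sqrt{-1 + V}$
$- 6 \left(12 + R{\left(-5 \right)}\right) = - 6 \left(12 + \sqrt{-1 - 5}\right) = - 6 \left(12 + \sqrt{-6}\right) = - 6 \left(12 + i \sqrt{6}\right) = -72 - 6 i \sqrt{6}$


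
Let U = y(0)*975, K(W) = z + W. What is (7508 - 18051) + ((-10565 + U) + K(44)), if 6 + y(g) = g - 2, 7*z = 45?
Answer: -202003/7 ≈ -28858.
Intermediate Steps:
z = 45/7 (z = (⅐)*45 = 45/7 ≈ 6.4286)
y(g) = -8 + g (y(g) = -6 + (g - 2) = -6 + (-2 + g) = -8 + g)
K(W) = 45/7 + W
U = -7800 (U = (-8 + 0)*975 = -8*975 = -7800)
(7508 - 18051) + ((-10565 + U) + K(44)) = (7508 - 18051) + ((-10565 - 7800) + (45/7 + 44)) = -10543 + (-18365 + 353/7) = -10543 - 128202/7 = -202003/7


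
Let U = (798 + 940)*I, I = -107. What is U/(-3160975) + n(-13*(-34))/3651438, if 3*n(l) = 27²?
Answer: 226603812011/3847368077350 ≈ 0.058898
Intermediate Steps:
U = -185966 (U = (798 + 940)*(-107) = 1738*(-107) = -185966)
n(l) = 243 (n(l) = (⅓)*27² = (⅓)*729 = 243)
U/(-3160975) + n(-13*(-34))/3651438 = -185966/(-3160975) + 243/3651438 = -185966*(-1/3160975) + 243*(1/3651438) = 185966/3160975 + 81/1217146 = 226603812011/3847368077350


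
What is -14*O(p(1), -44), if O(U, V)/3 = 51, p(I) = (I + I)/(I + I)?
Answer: -2142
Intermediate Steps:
p(I) = 1 (p(I) = (2*I)/((2*I)) = (2*I)*(1/(2*I)) = 1)
O(U, V) = 153 (O(U, V) = 3*51 = 153)
-14*O(p(1), -44) = -14*153 = -2142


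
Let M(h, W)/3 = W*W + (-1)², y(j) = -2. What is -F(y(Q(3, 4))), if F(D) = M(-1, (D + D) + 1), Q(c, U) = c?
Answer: -30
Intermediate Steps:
M(h, W) = 3 + 3*W² (M(h, W) = 3*(W*W + (-1)²) = 3*(W² + 1) = 3*(1 + W²) = 3 + 3*W²)
F(D) = 3 + 3*(1 + 2*D)² (F(D) = 3 + 3*((D + D) + 1)² = 3 + 3*(2*D + 1)² = 3 + 3*(1 + 2*D)²)
-F(y(Q(3, 4))) = -(3 + 3*(1 + 2*(-2))²) = -(3 + 3*(1 - 4)²) = -(3 + 3*(-3)²) = -(3 + 3*9) = -(3 + 27) = -1*30 = -30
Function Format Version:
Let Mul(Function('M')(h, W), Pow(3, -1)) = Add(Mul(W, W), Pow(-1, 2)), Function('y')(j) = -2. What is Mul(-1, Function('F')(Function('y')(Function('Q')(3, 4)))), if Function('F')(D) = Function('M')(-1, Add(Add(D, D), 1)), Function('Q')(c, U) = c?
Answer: -30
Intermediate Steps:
Function('M')(h, W) = Add(3, Mul(3, Pow(W, 2))) (Function('M')(h, W) = Mul(3, Add(Mul(W, W), Pow(-1, 2))) = Mul(3, Add(Pow(W, 2), 1)) = Mul(3, Add(1, Pow(W, 2))) = Add(3, Mul(3, Pow(W, 2))))
Function('F')(D) = Add(3, Mul(3, Pow(Add(1, Mul(2, D)), 2))) (Function('F')(D) = Add(3, Mul(3, Pow(Add(Add(D, D), 1), 2))) = Add(3, Mul(3, Pow(Add(Mul(2, D), 1), 2))) = Add(3, Mul(3, Pow(Add(1, Mul(2, D)), 2))))
Mul(-1, Function('F')(Function('y')(Function('Q')(3, 4)))) = Mul(-1, Add(3, Mul(3, Pow(Add(1, Mul(2, -2)), 2)))) = Mul(-1, Add(3, Mul(3, Pow(Add(1, -4), 2)))) = Mul(-1, Add(3, Mul(3, Pow(-3, 2)))) = Mul(-1, Add(3, Mul(3, 9))) = Mul(-1, Add(3, 27)) = Mul(-1, 30) = -30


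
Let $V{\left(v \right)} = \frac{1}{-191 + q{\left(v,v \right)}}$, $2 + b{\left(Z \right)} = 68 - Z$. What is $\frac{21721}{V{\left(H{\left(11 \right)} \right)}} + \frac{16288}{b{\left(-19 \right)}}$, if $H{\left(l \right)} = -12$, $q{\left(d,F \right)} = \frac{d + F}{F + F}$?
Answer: $- \frac{350777862}{85} \approx -4.1268 \cdot 10^{6}$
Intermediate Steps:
$q{\left(d,F \right)} = \frac{F + d}{2 F}$
$b{\left(Z \right)} = 66 - Z$ ($b{\left(Z \right)} = -2 - \left(-68 + Z\right) = 66 - Z$)
$V{\left(v \right)} = - \frac{1}{190}$ ($V{\left(v \right)} = \frac{1}{-191 + \frac{v + v}{2 v}} = \frac{1}{-191 + \frac{2 v}{2 v}} = \frac{1}{-191 + 1} = \frac{1}{-190} = - \frac{1}{190}$)
$\frac{21721}{V{\left(H{\left(11 \right)} \right)}} + \frac{16288}{b{\left(-19 \right)}} = \frac{21721}{- \frac{1}{190}} + \frac{16288}{66 - -19} = 21721 \left(-190\right) + \frac{16288}{66 + 19} = -4126990 + \frac{16288}{85} = - \frac{350777862}{85}$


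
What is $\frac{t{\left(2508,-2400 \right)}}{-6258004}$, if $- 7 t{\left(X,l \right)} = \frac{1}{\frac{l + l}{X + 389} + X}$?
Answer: $\frac{2897}{318070137360528} \approx 9.108 \cdot 10^{-12}$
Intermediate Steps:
$t{\left(X,l \right)} = - \frac{1}{7 \left(X + \frac{2 l}{389 + X}\right)}$ ($t{\left(X,l \right)} = - \frac{1}{7 \left(\frac{l + l}{X + 389} + X\right)} = - \frac{1}{7 \left(\frac{2 l}{389 + X} + X\right)} = - \frac{1}{7 \left(X + \frac{2 l}{389 + X}\right)}$)
$\frac{t{\left(2508,-2400 \right)}}{-6258004} = \frac{\frac{1}{7} \frac{1}{2508^{2} + 2 \left(-2400\right) + 389 \cdot 2508} \left(-389 - 2508\right)}{-6258004} = \frac{-389 - 2508}{7 \left(6290064 - 4800 + 975612\right)} \left(- \frac{1}{6258004}\right) = \frac{1}{7} \cdot \frac{1}{7260876} \left(-2897\right) \left(- \frac{1}{6258004}\right) = \left(- \frac{2897}{50826132}\right) \left(- \frac{1}{6258004}\right) = \frac{2897}{318070137360528}$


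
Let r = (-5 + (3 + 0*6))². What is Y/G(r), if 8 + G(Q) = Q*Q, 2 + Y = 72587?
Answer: 72585/8 ≈ 9073.1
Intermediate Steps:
Y = 72585 (Y = -2 + 72587 = 72585)
r = 4 (r = (-5 + (3 + 0))² = (-5 + 3)² = (-2)² = 4)
G(Q) = -8 + Q² (G(Q) = -8 + Q*Q = -8 + Q²)
Y/G(r) = 72585/(-8 + 4²) = 72585/(-8 + 16) = 72585/8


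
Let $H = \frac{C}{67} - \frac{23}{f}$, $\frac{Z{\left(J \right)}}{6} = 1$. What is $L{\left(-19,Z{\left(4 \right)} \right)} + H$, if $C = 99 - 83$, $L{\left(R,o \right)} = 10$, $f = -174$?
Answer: $\frac{120905}{11658} \approx 10.371$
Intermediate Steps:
$Z{\left(J \right)} = 6$ ($Z{\left(J \right)} = 6 \cdot 1 = 6$)
$C = 16$
$H = \frac{4325}{11658}$ ($H = \frac{16}{67} - \frac{23}{-174} = 16 \cdot \frac{1}{67} - - \frac{23}{174} = \frac{16}{67} + \frac{23}{174} = \frac{4325}{11658} \approx 0.37099$)
$L{\left(-19,Z{\left(4 \right)} \right)} + H = 10 + \frac{4325}{11658} = \frac{120905}{11658}$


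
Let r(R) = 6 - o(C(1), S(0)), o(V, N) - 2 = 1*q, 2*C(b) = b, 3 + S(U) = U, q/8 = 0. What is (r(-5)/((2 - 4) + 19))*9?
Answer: 36/17 ≈ 2.1176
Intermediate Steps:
q = 0 (q = 8*0 = 0)
S(U) = -3 + U
C(b) = b/2
o(V, N) = 2 (o(V, N) = 2 + 1*0 = 2 + 0 = 2)
r(R) = 4 (r(R) = 6 - 1*2 = 6 - 2 = 4)
(r(-5)/((2 - 4) + 19))*9 = (4/((2 - 4) + 19))*9 = (4/(-2 + 19))*9 = (4/17)*9 = 36/17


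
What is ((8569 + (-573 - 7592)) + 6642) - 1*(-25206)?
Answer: 32252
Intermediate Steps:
((8569 + (-573 - 7592)) + 6642) - 1*(-25206) = ((8569 - 8165) + 6642) + 25206 = (404 + 6642) + 25206 = 7046 + 25206 = 32252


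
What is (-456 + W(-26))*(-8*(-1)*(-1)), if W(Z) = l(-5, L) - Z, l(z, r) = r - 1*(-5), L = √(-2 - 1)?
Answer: 3400 - 8*I*√3 ≈ 3400.0 - 13.856*I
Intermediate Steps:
L = I*√3 (L = √(-3) = I*√3 ≈ 1.732*I)
l(z, r) = 5 + r (l(z, r) = r + 5 = 5 + r)
W(Z) = 5 - Z + I*√3 (W(Z) = (5 + I*√3) - Z = 5 - Z + I*√3)
(-456 + W(-26))*(-8*(-1)*(-1)) = (-456 + (5 - 1*(-26) + I*√3))*(-8*(-1)*(-1)) = (-456 + (5 + 26 + I*√3))*(8*(-1)) = (-456 + (31 + I*√3))*(-8) = (-425 + I*√3)*(-8) = 3400 - 8*I*√3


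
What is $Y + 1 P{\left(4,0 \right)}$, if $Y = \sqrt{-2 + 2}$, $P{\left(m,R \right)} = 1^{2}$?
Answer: $1$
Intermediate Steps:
$P{\left(m,R \right)} = 1$
$Y = 0$ ($Y = \sqrt{0} = 0$)
$Y + 1 P{\left(4,0 \right)} = 0 + 1 \cdot 1 = 0 + 1 = 1$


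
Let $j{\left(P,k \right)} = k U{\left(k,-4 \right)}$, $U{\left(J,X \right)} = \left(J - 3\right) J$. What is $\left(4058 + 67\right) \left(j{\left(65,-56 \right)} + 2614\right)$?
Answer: $-752441250$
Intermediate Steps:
$U{\left(J,X \right)} = J \left(-3 + J\right)$ ($U{\left(J,X \right)} = \left(-3 + J\right) J = J \left(-3 + J\right)$)
$j{\left(P,k \right)} = k^{2} \left(-3 + k\right)$ ($j{\left(P,k \right)} = k k \left(-3 + k\right) = k^{2} \left(-3 + k\right)$)
$\left(4058 + 67\right) \left(j{\left(65,-56 \right)} + 2614\right) = \left(4058 + 67\right) \left(\left(-56\right)^{2} \left(-3 - 56\right) + 2614\right) = 4125 \left(3136 \left(-59\right) + 2614\right) = 4125 \left(-185024 + 2614\right) = 4125 \left(-182410\right) = -752441250$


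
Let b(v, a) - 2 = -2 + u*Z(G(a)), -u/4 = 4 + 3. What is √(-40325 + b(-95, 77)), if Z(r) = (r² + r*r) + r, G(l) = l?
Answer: I*√374505 ≈ 611.97*I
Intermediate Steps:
u = -28 (u = -4*(4 + 3) = -4*7 = -28)
Z(r) = r + 2*r² (Z(r) = (r² + r²) + r = 2*r² + r = r + 2*r²)
b(v, a) = -28*a*(1 + 2*a) (b(v, a) = 2 + (-2 - 28*a*(1 + 2*a)) = -28*a*(1 + 2*a))
√(-40325 + b(-95, 77)) = √(-40325 - 28*77*(1 + 2*77)) = √(-40325 - 28*77*(1 + 154)) = √(-40325 - 28*77*155) = √(-40325 - 334180) = √(-374505) = I*√374505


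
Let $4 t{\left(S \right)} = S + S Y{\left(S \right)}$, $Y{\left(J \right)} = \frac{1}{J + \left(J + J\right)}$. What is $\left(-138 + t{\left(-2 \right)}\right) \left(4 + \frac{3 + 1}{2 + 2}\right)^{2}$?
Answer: $- \frac{41525}{12} \approx -3460.4$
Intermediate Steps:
$Y{\left(J \right)} = \frac{1}{3 J}$ ($Y{\left(J \right)} = \frac{1}{J + 2 J} = \frac{1}{3 J}$)
$t{\left(S \right)} = \frac{1}{12} + \frac{S}{4}$ ($t{\left(S \right)} = \frac{S + S \frac{1}{3 S}}{4} = \frac{S + \frac{1}{3}}{4} = \frac{\frac{1}{3} + S}{4} = \frac{1}{12} + \frac{S}{4}$)
$\left(-138 + t{\left(-2 \right)}\right) \left(4 + \frac{3 + 1}{2 + 2}\right)^{2} = \left(-138 + \left(\frac{1}{12} + \frac{1}{4} \left(-2\right)\right)\right) \left(4 + \frac{3 + 1}{2 + 2}\right)^{2} = \left(-138 + \left(\frac{1}{12} - \frac{1}{2}\right)\right) \left(4 + \frac{4}{4}\right)^{2} = \left(-138 - \frac{5}{12}\right) \left(4 + 4 \cdot \frac{1}{4}\right)^{2} = - \frac{1661 \left(4 + 1\right)^{2}}{12} = - \frac{1661 \cdot 5^{2}}{12} = \left(- \frac{1661}{12}\right) 25 = - \frac{41525}{12}$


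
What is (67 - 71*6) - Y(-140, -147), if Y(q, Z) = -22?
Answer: -337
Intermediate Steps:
(67 - 71*6) - Y(-140, -147) = (67 - 71*6) - 1*(-22) = (67 - 426) + 22 = -359 + 22 = -337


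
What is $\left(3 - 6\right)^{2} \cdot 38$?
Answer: $342$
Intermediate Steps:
$\left(3 - 6\right)^{2} \cdot 38 = \left(-3\right)^{2} \cdot 38 = 9 \cdot 38 = 342$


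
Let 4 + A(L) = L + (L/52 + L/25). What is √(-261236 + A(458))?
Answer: I*√4406757342/130 ≈ 510.64*I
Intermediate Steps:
A(L) = -4 + 1377*L/1300 (A(L) = -4 + (L + (L/52 + L/25)) = -4 + (L + 77*L/1300) = -4 + 1377*L/1300)
√(-261236 + A(458)) = √(-261236 + (-4 + (1377/1300)*458)) = √(-261236 + (-4 + 315333/650)) = √(-261236 + 312733/650) = √(-169490667/650) = I*√4406757342/130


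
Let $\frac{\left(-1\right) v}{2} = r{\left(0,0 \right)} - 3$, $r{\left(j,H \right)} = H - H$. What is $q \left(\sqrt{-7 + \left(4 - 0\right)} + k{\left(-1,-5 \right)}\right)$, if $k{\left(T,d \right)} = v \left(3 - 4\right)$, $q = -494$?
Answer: $2964 - 494 i \sqrt{3} \approx 2964.0 - 855.63 i$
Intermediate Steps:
$r{\left(j,H \right)} = 0$
$v = 6$ ($v = - 2 \left(0 - 3\right) = \left(-2\right) \left(-3\right) = 6$)
$k{\left(T,d \right)} = -6$ ($k{\left(T,d \right)} = 6 \left(3 - 4\right) = 6 \left(-1\right) = -6$)
$q \left(\sqrt{-7 + \left(4 - 0\right)} + k{\left(-1,-5 \right)}\right) = - 494 \left(\sqrt{-7 + \left(4 - 0\right)} - 6\right) = - 494 \left(\sqrt{-7 + \left(4 + 0\right)} - 6\right) = - 494 \left(\sqrt{-7 + 4} - 6\right) = - 494 \left(\sqrt{-3} - 6\right) = - 494 \left(i \sqrt{3} - 6\right) = - 494 \left(-6 + i \sqrt{3}\right) = 2964 - 494 i \sqrt{3}$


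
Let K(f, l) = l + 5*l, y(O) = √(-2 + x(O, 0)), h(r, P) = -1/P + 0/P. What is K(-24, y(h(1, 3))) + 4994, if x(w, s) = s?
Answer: 4994 + 6*I*√2 ≈ 4994.0 + 8.4853*I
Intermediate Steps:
h(r, P) = -1/P (h(r, P) = -1/P + 0 = -1/P)
y(O) = I*√2 (y(O) = √(-2 + 0) = √(-2) = I*√2)
K(f, l) = 6*l
K(-24, y(h(1, 3))) + 4994 = 6*(I*√2) + 4994 = 6*I*√2 + 4994 = 4994 + 6*I*√2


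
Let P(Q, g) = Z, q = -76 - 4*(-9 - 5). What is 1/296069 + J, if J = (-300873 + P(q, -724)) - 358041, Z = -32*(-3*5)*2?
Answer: -194799782825/296069 ≈ -6.5795e+5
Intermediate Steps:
q = -20 (q = -76 - 4*(-14) = -76 - 1*(-56) = -76 + 56 = -20)
Z = 960 (Z = -(-480)*2 = -32*(-30) = 960)
P(Q, g) = 960
J = -657954 (J = (-300873 + 960) - 358041 = -299913 - 358041 = -657954)
1/296069 + J = 1/296069 - 657954 = -194799782825/296069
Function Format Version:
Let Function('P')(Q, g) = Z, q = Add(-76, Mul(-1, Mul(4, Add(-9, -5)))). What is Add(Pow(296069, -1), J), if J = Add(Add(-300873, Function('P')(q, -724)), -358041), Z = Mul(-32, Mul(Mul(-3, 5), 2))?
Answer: Rational(-194799782825, 296069) ≈ -6.5795e+5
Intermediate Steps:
q = -20 (q = Add(-76, Mul(-1, Mul(4, -14))) = Add(-76, Mul(-1, -56)) = Add(-76, 56) = -20)
Z = 960 (Z = Mul(-32, Mul(-15, 2)) = Mul(-32, -30) = 960)
Function('P')(Q, g) = 960
J = -657954 (J = Add(Add(-300873, 960), -358041) = Add(-299913, -358041) = -657954)
Add(Pow(296069, -1), J) = Add(Pow(296069, -1), -657954) = Add(Rational(1, 296069), -657954) = Rational(-194799782825, 296069)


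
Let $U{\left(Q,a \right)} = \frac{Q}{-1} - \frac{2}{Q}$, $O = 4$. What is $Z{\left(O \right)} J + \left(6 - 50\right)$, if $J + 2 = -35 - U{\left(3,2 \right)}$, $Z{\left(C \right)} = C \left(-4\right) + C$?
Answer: $356$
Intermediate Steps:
$U{\left(Q,a \right)} = - Q - \frac{2}{Q}$ ($U{\left(Q,a \right)} = Q \left(-1\right) - \frac{2}{Q} = - Q - \frac{2}{Q}$)
$Z{\left(C \right)} = - 3 C$ ($Z{\left(C \right)} = - 4 C + C = - 3 C$)
$J = - \frac{100}{3}$ ($J = -2 - \left(35 - 3 - \frac{2}{3}\right) = -2 - \left(32 - \frac{2}{3}\right) = -2 - \frac{94}{3} = - \frac{100}{3} \approx -33.333$)
$Z{\left(O \right)} J + \left(6 - 50\right) = \left(-3\right) 4 \left(- \frac{100}{3}\right) + \left(6 - 50\right) = \left(-12\right) \left(- \frac{100}{3}\right) - 44 = 400 - 44 = 356$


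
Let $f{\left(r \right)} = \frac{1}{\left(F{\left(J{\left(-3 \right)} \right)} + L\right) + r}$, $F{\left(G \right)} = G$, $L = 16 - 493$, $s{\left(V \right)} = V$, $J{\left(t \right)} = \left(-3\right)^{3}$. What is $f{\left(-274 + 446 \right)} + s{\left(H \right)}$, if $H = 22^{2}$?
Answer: $\frac{160687}{332} \approx 484.0$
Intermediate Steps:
$J{\left(t \right)} = -27$
$H = 484$
$L = -477$
$f{\left(r \right)} = \frac{1}{-504 + r}$ ($f{\left(r \right)} = \frac{1}{\left(-27 - 477\right) + r} = \frac{1}{-504 + r}$)
$f{\left(-274 + 446 \right)} + s{\left(H \right)} = \frac{1}{-504 + \left(-274 + 446\right)} + 484 = \frac{1}{-504 + 172} + 484 = \frac{1}{-332} + 484 = - \frac{1}{332} + 484 = \frac{160687}{332}$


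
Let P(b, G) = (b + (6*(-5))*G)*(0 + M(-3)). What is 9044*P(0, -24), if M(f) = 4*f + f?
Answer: -97675200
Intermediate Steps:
M(f) = 5*f
P(b, G) = -15*b + 450*G (P(b, G) = (b + (6*(-5))*G)*(0 + 5*(-3)) = (b - 30*G)*(0 - 15) = (b - 30*G)*(-15) = -15*b + 450*G)
9044*P(0, -24) = 9044*(-15*0 + 450*(-24)) = 9044*(0 - 10800) = 9044*(-10800) = -97675200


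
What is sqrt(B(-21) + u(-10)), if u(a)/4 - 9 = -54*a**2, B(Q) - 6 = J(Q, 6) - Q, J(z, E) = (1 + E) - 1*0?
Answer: I*sqrt(21530) ≈ 146.73*I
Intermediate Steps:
J(z, E) = 1 + E (J(z, E) = (1 + E) + 0 = 1 + E)
B(Q) = 13 - Q (B(Q) = 6 + ((1 + 6) - Q) = 6 + (7 - Q) = 13 - Q)
u(a) = 36 - 216*a**2 (u(a) = 36 + 4*(-54*a**2) = 36 - 216*a**2)
sqrt(B(-21) + u(-10)) = sqrt((13 - 1*(-21)) + (36 - 216*(-10)**2)) = sqrt((13 + 21) + (36 - 216*100)) = sqrt(34 + (36 - 21600)) = sqrt(34 - 21564) = sqrt(-21530) = I*sqrt(21530)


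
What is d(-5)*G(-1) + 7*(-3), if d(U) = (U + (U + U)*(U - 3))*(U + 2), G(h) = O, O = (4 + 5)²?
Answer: -18246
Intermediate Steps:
O = 81 (O = 9² = 81)
G(h) = 81
d(U) = (2 + U)*(U + 2*U*(-3 + U)) (d(U) = (U + (2*U)*(-3 + U))*(2 + U) = (U + 2*U*(-3 + U))*(2 + U) = (2 + U)*(U + 2*U*(-3 + U)))
d(-5)*G(-1) + 7*(-3) = -5*(-10 - 1*(-5) + 2*(-5)²)*81 + 7*(-3) = -5*(-10 + 5 + 2*25)*81 - 21 = -5*(-10 + 5 + 50)*81 - 21 = -5*45*81 - 21 = -225*81 - 21 = -18225 - 21 = -18246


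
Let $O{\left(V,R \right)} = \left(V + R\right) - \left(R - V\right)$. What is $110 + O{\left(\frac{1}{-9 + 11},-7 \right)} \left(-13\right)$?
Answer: $97$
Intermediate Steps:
$O{\left(V,R \right)} = 2 V$ ($O{\left(V,R \right)} = \left(R + V\right) - \left(R - V\right) = 2 V$)
$110 + O{\left(\frac{1}{-9 + 11},-7 \right)} \left(-13\right) = 110 + \frac{2}{-9 + 11} \left(-13\right) = 110 + \frac{2}{2} \left(-13\right) = 110 + 2 \cdot \frac{1}{2} \left(-13\right) = 110 + 1 \left(-13\right) = 110 - 13 = 97$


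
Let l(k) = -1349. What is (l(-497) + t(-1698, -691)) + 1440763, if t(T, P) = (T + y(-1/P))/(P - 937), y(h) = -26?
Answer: 585841929/407 ≈ 1.4394e+6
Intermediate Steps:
t(T, P) = (-26 + T)/(-937 + P) (t(T, P) = (T - 26)/(P - 937) = (-26 + T)/(-937 + P))
(l(-497) + t(-1698, -691)) + 1440763 = (-1349 + (-26 - 1698)/(-937 - 691)) + 1440763 = (-1349 - 1724/(-1628)) + 1440763 = (-1349 - 1/1628*(-1724)) + 1440763 = (-1349 + 431/407) + 1440763 = -548612/407 + 1440763 = 585841929/407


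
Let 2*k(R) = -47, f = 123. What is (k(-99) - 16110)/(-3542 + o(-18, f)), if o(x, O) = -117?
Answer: 32267/7318 ≈ 4.4093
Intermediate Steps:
k(R) = -47/2 (k(R) = (½)*(-47) = -47/2)
(k(-99) - 16110)/(-3542 + o(-18, f)) = (-47/2 - 16110)/(-3542 - 117) = -32267/2/(-3659) = -32267/2*(-1/3659) = 32267/7318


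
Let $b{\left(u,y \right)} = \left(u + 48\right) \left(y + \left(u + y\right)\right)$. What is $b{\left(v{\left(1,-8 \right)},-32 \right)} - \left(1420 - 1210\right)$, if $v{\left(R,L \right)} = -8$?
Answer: $-3090$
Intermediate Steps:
$b{\left(u,y \right)} = \left(48 + u\right) \left(u + 2 y\right)$
$b{\left(v{\left(1,-8 \right)},-32 \right)} - \left(1420 - 1210\right) = \left(\left(-8\right)^{2} + 48 \left(-8\right) + 96 \left(-32\right) + 2 \left(-8\right) \left(-32\right)\right) - \left(1420 - 1210\right) = \left(64 - 384 - 3072 + 512\right) - 210 = -2880 - 210 = -3090$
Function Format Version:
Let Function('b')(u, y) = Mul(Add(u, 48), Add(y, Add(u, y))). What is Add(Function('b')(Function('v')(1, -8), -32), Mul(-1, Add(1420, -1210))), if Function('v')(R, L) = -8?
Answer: -3090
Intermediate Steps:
Function('b')(u, y) = Mul(Add(48, u), Add(u, Mul(2, y)))
Add(Function('b')(Function('v')(1, -8), -32), Mul(-1, Add(1420, -1210))) = Add(Add(Pow(-8, 2), Mul(48, -8), Mul(96, -32), Mul(2, -8, -32)), Mul(-1, Add(1420, -1210))) = Add(Add(64, -384, -3072, 512), Mul(-1, 210)) = Add(-2880, -210) = -3090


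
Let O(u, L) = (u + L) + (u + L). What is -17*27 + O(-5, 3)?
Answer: -463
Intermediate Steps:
O(u, L) = 2*L + 2*u (O(u, L) = (L + u) + (L + u) = 2*L + 2*u)
-17*27 + O(-5, 3) = -17*27 + (2*3 + 2*(-5)) = -459 + (6 - 10) = -459 - 4 = -463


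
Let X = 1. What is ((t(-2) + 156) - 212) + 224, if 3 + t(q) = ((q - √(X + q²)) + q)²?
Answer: 186 + 8*√5 ≈ 203.89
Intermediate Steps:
t(q) = -3 + (-√(1 + q²) + 2*q)² (t(q) = -3 + ((q - √(1 + q²)) + q)² = -3 + (-√(1 + q²) + 2*q)²)
((t(-2) + 156) - 212) + 224 = (((-3 + (-√(1 + (-2)²) + 2*(-2))²) + 156) - 212) + 224 = (((-3 + (-√(1 + 4) - 4)²) + 156) - 212) + 224 = (((-3 + (-√5 - 4)²) + 156) - 212) + 224 = (((-3 + (-4 - √5)²) + 156) - 212) + 224 = ((153 + (-4 - √5)²) - 212) + 224 = (-59 + (-4 - √5)²) + 224 = 165 + (-4 - √5)²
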